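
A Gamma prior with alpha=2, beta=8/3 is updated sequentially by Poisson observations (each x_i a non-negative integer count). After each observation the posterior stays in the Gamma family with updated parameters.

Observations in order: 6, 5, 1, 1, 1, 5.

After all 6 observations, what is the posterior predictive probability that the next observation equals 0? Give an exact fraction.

obs 1: x=6 → posterior Gamma(8, 11/3)
obs 2: x=5 → posterior Gamma(13, 14/3)
obs 3: x=1 → posterior Gamma(14, 17/3)
obs 4: x=1 → posterior Gamma(15, 20/3)
obs 5: x=1 → posterior Gamma(16, 23/3)
obs 6: x=5 → posterior Gamma(21, 26/3)

518131871275444637960845131776/5132842708382182842735812571629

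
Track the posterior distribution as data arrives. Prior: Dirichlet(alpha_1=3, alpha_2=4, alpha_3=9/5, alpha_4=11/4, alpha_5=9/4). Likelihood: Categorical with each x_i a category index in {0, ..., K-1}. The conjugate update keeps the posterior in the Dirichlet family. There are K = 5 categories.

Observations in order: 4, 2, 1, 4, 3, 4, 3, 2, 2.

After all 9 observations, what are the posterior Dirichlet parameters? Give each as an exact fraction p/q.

obs 1: x=4 → posterior Dirichlet(3, 4, 9/5, 11/4, 13/4)
obs 2: x=2 → posterior Dirichlet(3, 4, 14/5, 11/4, 13/4)
obs 3: x=1 → posterior Dirichlet(3, 5, 14/5, 11/4, 13/4)
obs 4: x=4 → posterior Dirichlet(3, 5, 14/5, 11/4, 17/4)
obs 5: x=3 → posterior Dirichlet(3, 5, 14/5, 15/4, 17/4)
obs 6: x=4 → posterior Dirichlet(3, 5, 14/5, 15/4, 21/4)
obs 7: x=3 → posterior Dirichlet(3, 5, 14/5, 19/4, 21/4)
obs 8: x=2 → posterior Dirichlet(3, 5, 19/5, 19/4, 21/4)
obs 9: x=2 → posterior Dirichlet(3, 5, 24/5, 19/4, 21/4)

alpha_1=3, alpha_2=5, alpha_3=24/5, alpha_4=19/4, alpha_5=21/4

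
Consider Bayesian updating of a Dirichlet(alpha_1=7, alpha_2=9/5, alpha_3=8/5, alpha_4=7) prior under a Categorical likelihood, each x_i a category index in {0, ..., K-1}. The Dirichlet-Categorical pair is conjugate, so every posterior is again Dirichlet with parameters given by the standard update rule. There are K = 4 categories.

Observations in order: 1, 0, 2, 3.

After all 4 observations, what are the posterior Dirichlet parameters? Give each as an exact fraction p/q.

alpha_1=8, alpha_2=14/5, alpha_3=13/5, alpha_4=8

obs 1: x=1 → posterior Dirichlet(7, 14/5, 8/5, 7)
obs 2: x=0 → posterior Dirichlet(8, 14/5, 8/5, 7)
obs 3: x=2 → posterior Dirichlet(8, 14/5, 13/5, 7)
obs 4: x=3 → posterior Dirichlet(8, 14/5, 13/5, 8)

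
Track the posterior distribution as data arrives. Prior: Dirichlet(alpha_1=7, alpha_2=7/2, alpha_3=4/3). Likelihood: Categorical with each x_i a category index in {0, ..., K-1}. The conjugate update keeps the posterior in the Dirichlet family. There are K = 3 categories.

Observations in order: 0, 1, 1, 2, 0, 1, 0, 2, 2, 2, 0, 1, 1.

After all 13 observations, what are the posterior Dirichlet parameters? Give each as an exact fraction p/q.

obs 1: x=0 → posterior Dirichlet(8, 7/2, 4/3)
obs 2: x=1 → posterior Dirichlet(8, 9/2, 4/3)
obs 3: x=1 → posterior Dirichlet(8, 11/2, 4/3)
obs 4: x=2 → posterior Dirichlet(8, 11/2, 7/3)
obs 5: x=0 → posterior Dirichlet(9, 11/2, 7/3)
obs 6: x=1 → posterior Dirichlet(9, 13/2, 7/3)
obs 7: x=0 → posterior Dirichlet(10, 13/2, 7/3)
obs 8: x=2 → posterior Dirichlet(10, 13/2, 10/3)
obs 9: x=2 → posterior Dirichlet(10, 13/2, 13/3)
obs 10: x=2 → posterior Dirichlet(10, 13/2, 16/3)
obs 11: x=0 → posterior Dirichlet(11, 13/2, 16/3)
obs 12: x=1 → posterior Dirichlet(11, 15/2, 16/3)
obs 13: x=1 → posterior Dirichlet(11, 17/2, 16/3)

alpha_1=11, alpha_2=17/2, alpha_3=16/3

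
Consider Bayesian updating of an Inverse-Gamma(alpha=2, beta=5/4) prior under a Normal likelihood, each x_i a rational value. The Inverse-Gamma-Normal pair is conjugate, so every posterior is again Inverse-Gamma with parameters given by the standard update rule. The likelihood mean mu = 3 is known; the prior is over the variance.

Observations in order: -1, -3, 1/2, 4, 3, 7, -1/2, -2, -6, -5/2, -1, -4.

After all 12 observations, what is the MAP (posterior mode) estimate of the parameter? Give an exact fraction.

1165/72

obs 1: x=-1 → posterior Inverse-Gamma(5/2, 37/4)
obs 2: x=-3 → posterior Inverse-Gamma(3, 109/4)
obs 3: x=1/2 → posterior Inverse-Gamma(7/2, 243/8)
obs 4: x=4 → posterior Inverse-Gamma(4, 247/8)
obs 5: x=3 → posterior Inverse-Gamma(9/2, 247/8)
obs 6: x=7 → posterior Inverse-Gamma(5, 311/8)
obs 7: x=-1/2 → posterior Inverse-Gamma(11/2, 45)
obs 8: x=-2 → posterior Inverse-Gamma(6, 115/2)
obs 9: x=-6 → posterior Inverse-Gamma(13/2, 98)
obs 10: x=-5/2 → posterior Inverse-Gamma(7, 905/8)
obs 11: x=-1 → posterior Inverse-Gamma(15/2, 969/8)
obs 12: x=-4 → posterior Inverse-Gamma(8, 1165/8)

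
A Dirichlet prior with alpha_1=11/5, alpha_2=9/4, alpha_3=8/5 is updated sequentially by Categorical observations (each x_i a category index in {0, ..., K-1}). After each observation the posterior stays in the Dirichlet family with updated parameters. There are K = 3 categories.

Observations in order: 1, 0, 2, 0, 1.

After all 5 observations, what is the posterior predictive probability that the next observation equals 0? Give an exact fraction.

obs 1: x=1 → posterior Dirichlet(11/5, 13/4, 8/5)
obs 2: x=0 → posterior Dirichlet(16/5, 13/4, 8/5)
obs 3: x=2 → posterior Dirichlet(16/5, 13/4, 13/5)
obs 4: x=0 → posterior Dirichlet(21/5, 13/4, 13/5)
obs 5: x=1 → posterior Dirichlet(21/5, 17/4, 13/5)

84/221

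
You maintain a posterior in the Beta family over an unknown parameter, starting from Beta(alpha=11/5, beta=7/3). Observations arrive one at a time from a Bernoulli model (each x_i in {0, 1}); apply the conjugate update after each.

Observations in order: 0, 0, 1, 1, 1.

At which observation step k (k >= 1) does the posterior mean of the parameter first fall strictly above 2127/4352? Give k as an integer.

obs 1: x=0 → posterior Beta(11/5, 10/3)
obs 2: x=0 → posterior Beta(11/5, 13/3)
obs 3: x=1 → posterior Beta(16/5, 13/3)
obs 4: x=1 → posterior Beta(21/5, 13/3)
obs 5: x=1 → posterior Beta(26/5, 13/3)

k = 4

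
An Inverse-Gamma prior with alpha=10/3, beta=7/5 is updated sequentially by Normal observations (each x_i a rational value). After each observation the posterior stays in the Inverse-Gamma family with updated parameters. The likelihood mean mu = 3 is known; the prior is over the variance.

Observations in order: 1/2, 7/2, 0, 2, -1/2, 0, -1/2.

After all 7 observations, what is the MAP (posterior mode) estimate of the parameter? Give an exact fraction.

obs 1: x=1/2 → posterior Inverse-Gamma(23/6, 181/40)
obs 2: x=7/2 → posterior Inverse-Gamma(13/3, 93/20)
obs 3: x=0 → posterior Inverse-Gamma(29/6, 183/20)
obs 4: x=2 → posterior Inverse-Gamma(16/3, 193/20)
obs 5: x=-1/2 → posterior Inverse-Gamma(35/6, 631/40)
obs 6: x=0 → posterior Inverse-Gamma(19/3, 811/40)
obs 7: x=-1/2 → posterior Inverse-Gamma(41/6, 132/5)

792/235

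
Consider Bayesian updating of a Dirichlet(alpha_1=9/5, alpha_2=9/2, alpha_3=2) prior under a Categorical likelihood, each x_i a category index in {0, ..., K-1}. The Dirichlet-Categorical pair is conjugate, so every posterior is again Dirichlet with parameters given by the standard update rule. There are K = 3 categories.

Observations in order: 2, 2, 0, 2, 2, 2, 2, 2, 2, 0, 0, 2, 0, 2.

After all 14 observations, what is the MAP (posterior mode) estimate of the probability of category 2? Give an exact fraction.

110/193

obs 1: x=2 → posterior Dirichlet(9/5, 9/2, 3)
obs 2: x=2 → posterior Dirichlet(9/5, 9/2, 4)
obs 3: x=0 → posterior Dirichlet(14/5, 9/2, 4)
obs 4: x=2 → posterior Dirichlet(14/5, 9/2, 5)
obs 5: x=2 → posterior Dirichlet(14/5, 9/2, 6)
obs 6: x=2 → posterior Dirichlet(14/5, 9/2, 7)
obs 7: x=2 → posterior Dirichlet(14/5, 9/2, 8)
obs 8: x=2 → posterior Dirichlet(14/5, 9/2, 9)
obs 9: x=2 → posterior Dirichlet(14/5, 9/2, 10)
obs 10: x=0 → posterior Dirichlet(19/5, 9/2, 10)
obs 11: x=0 → posterior Dirichlet(24/5, 9/2, 10)
obs 12: x=2 → posterior Dirichlet(24/5, 9/2, 11)
obs 13: x=0 → posterior Dirichlet(29/5, 9/2, 11)
obs 14: x=2 → posterior Dirichlet(29/5, 9/2, 12)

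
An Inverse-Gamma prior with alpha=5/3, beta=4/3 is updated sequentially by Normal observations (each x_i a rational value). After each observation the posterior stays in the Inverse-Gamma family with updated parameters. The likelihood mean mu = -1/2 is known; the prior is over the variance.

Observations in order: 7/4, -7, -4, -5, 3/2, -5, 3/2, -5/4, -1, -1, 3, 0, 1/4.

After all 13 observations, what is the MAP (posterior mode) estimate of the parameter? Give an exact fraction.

5993/880

obs 1: x=7/4 → posterior Inverse-Gamma(13/6, 371/96)
obs 2: x=-7 → posterior Inverse-Gamma(8/3, 2399/96)
obs 3: x=-4 → posterior Inverse-Gamma(19/6, 2987/96)
obs 4: x=-5 → posterior Inverse-Gamma(11/3, 3959/96)
obs 5: x=3/2 → posterior Inverse-Gamma(25/6, 4151/96)
obs 6: x=-5 → posterior Inverse-Gamma(14/3, 5123/96)
obs 7: x=3/2 → posterior Inverse-Gamma(31/6, 5315/96)
obs 8: x=-5/4 → posterior Inverse-Gamma(17/3, 2671/48)
obs 9: x=-1 → posterior Inverse-Gamma(37/6, 2677/48)
obs 10: x=-1 → posterior Inverse-Gamma(20/3, 2683/48)
obs 11: x=3 → posterior Inverse-Gamma(43/6, 2977/48)
obs 12: x=0 → posterior Inverse-Gamma(23/3, 2983/48)
obs 13: x=1/4 → posterior Inverse-Gamma(49/6, 5993/96)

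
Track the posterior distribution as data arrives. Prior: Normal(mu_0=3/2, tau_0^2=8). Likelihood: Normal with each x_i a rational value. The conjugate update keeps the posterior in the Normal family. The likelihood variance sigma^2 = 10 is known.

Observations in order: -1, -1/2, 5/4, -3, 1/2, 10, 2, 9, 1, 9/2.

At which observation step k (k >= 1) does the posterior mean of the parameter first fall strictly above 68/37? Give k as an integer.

obs 1: x=-1 → posterior Normal(7/18, 40/9)
obs 2: x=-1/2 → posterior Normal(3/26, 40/13)
obs 3: x=5/4 → posterior Normal(13/34, 40/17)
obs 4: x=-3 → posterior Normal(-11/42, 40/21)
obs 5: x=1/2 → posterior Normal(-7/50, 8/5)
obs 6: x=10 → posterior Normal(73/58, 40/29)
obs 7: x=2 → posterior Normal(89/66, 40/33)
obs 8: x=9 → posterior Normal(161/74, 40/37)
obs 9: x=1 → posterior Normal(169/82, 40/41)
obs 10: x=9/2 → posterior Normal(41/18, 8/9)

k = 8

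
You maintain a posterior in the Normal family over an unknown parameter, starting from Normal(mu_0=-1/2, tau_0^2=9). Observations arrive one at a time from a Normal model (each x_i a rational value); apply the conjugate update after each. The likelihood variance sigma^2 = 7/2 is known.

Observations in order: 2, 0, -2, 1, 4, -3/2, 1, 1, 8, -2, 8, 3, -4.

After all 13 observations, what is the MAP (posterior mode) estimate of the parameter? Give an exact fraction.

659/482

obs 1: x=2 → posterior Normal(13/10, 63/25)
obs 2: x=0 → posterior Normal(65/86, 63/43)
obs 3: x=-2 → posterior Normal(-7/122, 63/61)
obs 4: x=1 → posterior Normal(29/158, 63/79)
obs 5: x=4 → posterior Normal(173/194, 63/97)
obs 6: x=-3/2 → posterior Normal(119/230, 63/115)
obs 7: x=1 → posterior Normal(155/266, 9/19)
obs 8: x=1 → posterior Normal(191/302, 63/151)
obs 9: x=8 → posterior Normal(479/338, 63/169)
obs 10: x=-2 → posterior Normal(37/34, 63/187)
obs 11: x=8 → posterior Normal(139/82, 63/205)
obs 12: x=3 → posterior Normal(803/446, 63/223)
obs 13: x=-4 → posterior Normal(659/482, 63/241)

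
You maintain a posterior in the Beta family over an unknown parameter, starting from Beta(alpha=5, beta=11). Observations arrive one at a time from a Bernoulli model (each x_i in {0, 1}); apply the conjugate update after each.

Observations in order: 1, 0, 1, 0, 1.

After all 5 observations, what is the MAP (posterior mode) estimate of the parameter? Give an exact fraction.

7/19

obs 1: x=1 → posterior Beta(6, 11)
obs 2: x=0 → posterior Beta(6, 12)
obs 3: x=1 → posterior Beta(7, 12)
obs 4: x=0 → posterior Beta(7, 13)
obs 5: x=1 → posterior Beta(8, 13)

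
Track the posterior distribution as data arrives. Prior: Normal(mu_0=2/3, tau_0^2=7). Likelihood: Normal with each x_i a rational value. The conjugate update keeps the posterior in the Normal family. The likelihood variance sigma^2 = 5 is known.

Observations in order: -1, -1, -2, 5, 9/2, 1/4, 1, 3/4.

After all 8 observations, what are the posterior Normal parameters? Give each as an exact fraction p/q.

obs 1: x=-1 → posterior Normal(-11/36, 35/12)
obs 2: x=-1 → posterior Normal(-32/57, 35/19)
obs 3: x=-2 → posterior Normal(-37/39, 35/26)
obs 4: x=5 → posterior Normal(31/99, 35/33)
obs 5: x=9/2 → posterior Normal(251/240, 7/8)
obs 6: x=1/4 → posterior Normal(523/564, 35/47)
obs 7: x=1 → posterior Normal(607/648, 35/54)
obs 8: x=3/4 → posterior Normal(335/366, 35/61)

mu_0=335/366, tau_0^2=35/61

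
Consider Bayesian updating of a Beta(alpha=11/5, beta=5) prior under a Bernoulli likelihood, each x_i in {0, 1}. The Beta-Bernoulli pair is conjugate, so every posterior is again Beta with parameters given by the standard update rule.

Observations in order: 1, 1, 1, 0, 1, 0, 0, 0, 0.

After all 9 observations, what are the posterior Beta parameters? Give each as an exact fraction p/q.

obs 1: x=1 → posterior Beta(16/5, 5)
obs 2: x=1 → posterior Beta(21/5, 5)
obs 3: x=1 → posterior Beta(26/5, 5)
obs 4: x=0 → posterior Beta(26/5, 6)
obs 5: x=1 → posterior Beta(31/5, 6)
obs 6: x=0 → posterior Beta(31/5, 7)
obs 7: x=0 → posterior Beta(31/5, 8)
obs 8: x=0 → posterior Beta(31/5, 9)
obs 9: x=0 → posterior Beta(31/5, 10)

alpha=31/5, beta=10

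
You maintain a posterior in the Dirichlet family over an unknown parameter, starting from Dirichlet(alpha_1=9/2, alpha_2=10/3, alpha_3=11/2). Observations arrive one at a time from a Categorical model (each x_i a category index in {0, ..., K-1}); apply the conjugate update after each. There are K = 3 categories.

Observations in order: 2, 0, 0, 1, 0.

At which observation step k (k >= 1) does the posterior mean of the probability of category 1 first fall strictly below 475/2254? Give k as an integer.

obs 1: x=2 → posterior Dirichlet(9/2, 10/3, 13/2)
obs 2: x=0 → posterior Dirichlet(11/2, 10/3, 13/2)
obs 3: x=0 → posterior Dirichlet(13/2, 10/3, 13/2)
obs 4: x=1 → posterior Dirichlet(13/2, 13/3, 13/2)
obs 5: x=0 → posterior Dirichlet(15/2, 13/3, 13/2)

k = 3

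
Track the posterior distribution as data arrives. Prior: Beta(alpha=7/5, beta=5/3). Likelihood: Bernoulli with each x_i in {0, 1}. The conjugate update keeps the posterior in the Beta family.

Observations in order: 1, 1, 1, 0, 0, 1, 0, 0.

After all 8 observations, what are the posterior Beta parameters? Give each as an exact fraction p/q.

obs 1: x=1 → posterior Beta(12/5, 5/3)
obs 2: x=1 → posterior Beta(17/5, 5/3)
obs 3: x=1 → posterior Beta(22/5, 5/3)
obs 4: x=0 → posterior Beta(22/5, 8/3)
obs 5: x=0 → posterior Beta(22/5, 11/3)
obs 6: x=1 → posterior Beta(27/5, 11/3)
obs 7: x=0 → posterior Beta(27/5, 14/3)
obs 8: x=0 → posterior Beta(27/5, 17/3)

alpha=27/5, beta=17/3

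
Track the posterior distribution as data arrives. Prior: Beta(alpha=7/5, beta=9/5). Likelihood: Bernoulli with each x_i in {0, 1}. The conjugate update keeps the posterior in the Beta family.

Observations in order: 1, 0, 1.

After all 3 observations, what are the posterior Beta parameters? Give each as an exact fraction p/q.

alpha=17/5, beta=14/5

obs 1: x=1 → posterior Beta(12/5, 9/5)
obs 2: x=0 → posterior Beta(12/5, 14/5)
obs 3: x=1 → posterior Beta(17/5, 14/5)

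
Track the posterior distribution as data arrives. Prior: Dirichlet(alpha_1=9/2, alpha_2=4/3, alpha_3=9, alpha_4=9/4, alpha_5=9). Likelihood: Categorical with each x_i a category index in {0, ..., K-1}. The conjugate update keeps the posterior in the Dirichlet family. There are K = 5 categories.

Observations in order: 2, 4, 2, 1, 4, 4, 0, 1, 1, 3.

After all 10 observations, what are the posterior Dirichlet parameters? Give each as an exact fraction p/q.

obs 1: x=2 → posterior Dirichlet(9/2, 4/3, 10, 9/4, 9)
obs 2: x=4 → posterior Dirichlet(9/2, 4/3, 10, 9/4, 10)
obs 3: x=2 → posterior Dirichlet(9/2, 4/3, 11, 9/4, 10)
obs 4: x=1 → posterior Dirichlet(9/2, 7/3, 11, 9/4, 10)
obs 5: x=4 → posterior Dirichlet(9/2, 7/3, 11, 9/4, 11)
obs 6: x=4 → posterior Dirichlet(9/2, 7/3, 11, 9/4, 12)
obs 7: x=0 → posterior Dirichlet(11/2, 7/3, 11, 9/4, 12)
obs 8: x=1 → posterior Dirichlet(11/2, 10/3, 11, 9/4, 12)
obs 9: x=1 → posterior Dirichlet(11/2, 13/3, 11, 9/4, 12)
obs 10: x=3 → posterior Dirichlet(11/2, 13/3, 11, 13/4, 12)

alpha_1=11/2, alpha_2=13/3, alpha_3=11, alpha_4=13/4, alpha_5=12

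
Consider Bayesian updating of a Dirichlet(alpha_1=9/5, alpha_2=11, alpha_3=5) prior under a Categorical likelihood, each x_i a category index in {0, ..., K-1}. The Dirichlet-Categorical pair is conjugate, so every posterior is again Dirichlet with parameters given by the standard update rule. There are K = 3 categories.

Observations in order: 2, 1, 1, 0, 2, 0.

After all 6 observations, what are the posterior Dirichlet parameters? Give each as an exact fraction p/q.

obs 1: x=2 → posterior Dirichlet(9/5, 11, 6)
obs 2: x=1 → posterior Dirichlet(9/5, 12, 6)
obs 3: x=1 → posterior Dirichlet(9/5, 13, 6)
obs 4: x=0 → posterior Dirichlet(14/5, 13, 6)
obs 5: x=2 → posterior Dirichlet(14/5, 13, 7)
obs 6: x=0 → posterior Dirichlet(19/5, 13, 7)

alpha_1=19/5, alpha_2=13, alpha_3=7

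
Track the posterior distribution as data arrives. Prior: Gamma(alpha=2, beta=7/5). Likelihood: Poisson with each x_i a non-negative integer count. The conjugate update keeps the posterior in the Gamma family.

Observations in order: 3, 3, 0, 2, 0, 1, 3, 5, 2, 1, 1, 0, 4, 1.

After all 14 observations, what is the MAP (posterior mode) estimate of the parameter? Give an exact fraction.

135/77

obs 1: x=3 → posterior Gamma(5, 12/5)
obs 2: x=3 → posterior Gamma(8, 17/5)
obs 3: x=0 → posterior Gamma(8, 22/5)
obs 4: x=2 → posterior Gamma(10, 27/5)
obs 5: x=0 → posterior Gamma(10, 32/5)
obs 6: x=1 → posterior Gamma(11, 37/5)
obs 7: x=3 → posterior Gamma(14, 42/5)
obs 8: x=5 → posterior Gamma(19, 47/5)
obs 9: x=2 → posterior Gamma(21, 52/5)
obs 10: x=1 → posterior Gamma(22, 57/5)
obs 11: x=1 → posterior Gamma(23, 62/5)
obs 12: x=0 → posterior Gamma(23, 67/5)
obs 13: x=4 → posterior Gamma(27, 72/5)
obs 14: x=1 → posterior Gamma(28, 77/5)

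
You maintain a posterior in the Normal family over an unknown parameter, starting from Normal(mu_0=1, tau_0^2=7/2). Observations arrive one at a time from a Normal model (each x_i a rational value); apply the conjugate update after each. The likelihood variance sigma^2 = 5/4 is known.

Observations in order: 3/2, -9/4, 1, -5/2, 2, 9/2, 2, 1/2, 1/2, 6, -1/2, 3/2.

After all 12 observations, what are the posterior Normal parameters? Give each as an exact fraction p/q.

obs 1: x=3/2 → posterior Normal(26/19, 35/38)
obs 2: x=-9/4 → posterior Normal(-1/6, 35/66)
obs 3: x=1 → posterior Normal(17/94, 35/94)
obs 4: x=-5/2 → posterior Normal(-53/122, 35/122)
obs 5: x=2 → posterior Normal(1/50, 7/30)
obs 6: x=9/2 → posterior Normal(129/178, 35/178)
obs 7: x=2 → posterior Normal(185/206, 35/206)
obs 8: x=1/2 → posterior Normal(199/234, 35/234)
obs 9: x=1/2 → posterior Normal(213/262, 35/262)
obs 10: x=6 → posterior Normal(381/290, 7/58)
obs 11: x=-1/2 → posterior Normal(367/318, 35/318)
obs 12: x=3/2 → posterior Normal(409/346, 35/346)

mu_0=409/346, tau_0^2=35/346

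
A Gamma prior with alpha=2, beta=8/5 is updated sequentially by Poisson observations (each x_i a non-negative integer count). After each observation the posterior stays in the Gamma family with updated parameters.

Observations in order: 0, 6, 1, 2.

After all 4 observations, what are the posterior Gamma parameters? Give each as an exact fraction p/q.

obs 1: x=0 → posterior Gamma(2, 13/5)
obs 2: x=6 → posterior Gamma(8, 18/5)
obs 3: x=1 → posterior Gamma(9, 23/5)
obs 4: x=2 → posterior Gamma(11, 28/5)

alpha=11, beta=28/5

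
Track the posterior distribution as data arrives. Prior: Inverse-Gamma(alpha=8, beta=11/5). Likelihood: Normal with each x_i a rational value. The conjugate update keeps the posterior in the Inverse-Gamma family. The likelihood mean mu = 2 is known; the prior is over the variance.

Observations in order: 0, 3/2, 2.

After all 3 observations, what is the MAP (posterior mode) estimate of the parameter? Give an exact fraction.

obs 1: x=0 → posterior Inverse-Gamma(17/2, 21/5)
obs 2: x=3/2 → posterior Inverse-Gamma(9, 173/40)
obs 3: x=2 → posterior Inverse-Gamma(19/2, 173/40)

173/420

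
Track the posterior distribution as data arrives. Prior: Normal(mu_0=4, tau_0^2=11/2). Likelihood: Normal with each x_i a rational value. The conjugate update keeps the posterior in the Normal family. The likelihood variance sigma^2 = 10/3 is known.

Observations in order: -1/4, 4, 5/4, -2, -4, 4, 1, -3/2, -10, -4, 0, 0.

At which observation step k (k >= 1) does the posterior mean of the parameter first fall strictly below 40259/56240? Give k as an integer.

obs 1: x=-1/4 → posterior Normal(287/212, 110/53)
obs 2: x=4 → posterior Normal(815/344, 55/43)
obs 3: x=5/4 → posterior Normal(35/17, 110/119)
obs 4: x=-2 → posterior Normal(179/152, 55/76)
obs 5: x=-4 → posterior Normal(47/185, 22/37)
obs 6: x=4 → posterior Normal(179/218, 55/109)
obs 7: x=1 → posterior Normal(212/251, 110/251)
obs 8: x=-3/2 → posterior Normal(325/568, 55/142)
obs 9: x=-10 → posterior Normal(-335/634, 110/317)
obs 10: x=-4 → posterior Normal(-599/700, 11/35)
obs 11: x=0 → posterior Normal(-599/766, 110/383)
obs 12: x=0 → posterior Normal(-599/832, 55/208)

k = 5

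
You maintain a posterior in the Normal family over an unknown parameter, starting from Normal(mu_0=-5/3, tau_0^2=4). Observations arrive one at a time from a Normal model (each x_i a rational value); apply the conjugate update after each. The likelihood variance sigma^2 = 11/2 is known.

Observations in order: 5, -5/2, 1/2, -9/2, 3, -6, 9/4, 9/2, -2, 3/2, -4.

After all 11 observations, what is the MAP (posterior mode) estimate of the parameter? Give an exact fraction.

-109/297

obs 1: x=5 → posterior Normal(65/57, 44/19)
obs 2: x=-5/2 → posterior Normal(5/81, 44/27)
obs 3: x=1/2 → posterior Normal(17/105, 44/35)
obs 4: x=-9/2 → posterior Normal(-91/129, 44/43)
obs 5: x=3 → posterior Normal(-19/153, 44/51)
obs 6: x=-6 → posterior Normal(-163/177, 44/59)
obs 7: x=9/4 → posterior Normal(-109/201, 44/67)
obs 8: x=9/2 → posterior Normal(-1/225, 44/75)
obs 9: x=-2 → posterior Normal(-49/249, 44/83)
obs 10: x=3/2 → posterior Normal(-1/21, 44/91)
obs 11: x=-4 → posterior Normal(-109/297, 4/9)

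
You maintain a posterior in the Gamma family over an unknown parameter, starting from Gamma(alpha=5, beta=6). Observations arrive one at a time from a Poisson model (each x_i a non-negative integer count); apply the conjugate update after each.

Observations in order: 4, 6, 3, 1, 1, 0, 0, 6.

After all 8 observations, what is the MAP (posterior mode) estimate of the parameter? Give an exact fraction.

obs 1: x=4 → posterior Gamma(9, 7)
obs 2: x=6 → posterior Gamma(15, 8)
obs 3: x=3 → posterior Gamma(18, 9)
obs 4: x=1 → posterior Gamma(19, 10)
obs 5: x=1 → posterior Gamma(20, 11)
obs 6: x=0 → posterior Gamma(20, 12)
obs 7: x=0 → posterior Gamma(20, 13)
obs 8: x=6 → posterior Gamma(26, 14)

25/14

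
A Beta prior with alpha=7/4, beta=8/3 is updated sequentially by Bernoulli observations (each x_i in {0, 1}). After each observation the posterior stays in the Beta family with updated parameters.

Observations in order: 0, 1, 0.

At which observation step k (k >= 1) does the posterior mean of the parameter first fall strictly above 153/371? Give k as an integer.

k = 2

obs 1: x=0 → posterior Beta(7/4, 11/3)
obs 2: x=1 → posterior Beta(11/4, 11/3)
obs 3: x=0 → posterior Beta(11/4, 14/3)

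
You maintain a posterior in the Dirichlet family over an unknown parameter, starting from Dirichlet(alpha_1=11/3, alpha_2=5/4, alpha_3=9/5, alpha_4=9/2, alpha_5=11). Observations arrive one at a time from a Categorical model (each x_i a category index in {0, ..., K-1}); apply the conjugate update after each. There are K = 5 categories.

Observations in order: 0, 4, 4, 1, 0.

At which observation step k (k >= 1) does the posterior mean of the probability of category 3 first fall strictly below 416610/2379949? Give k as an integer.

obs 1: x=0 → posterior Dirichlet(14/3, 5/4, 9/5, 9/2, 11)
obs 2: x=4 → posterior Dirichlet(14/3, 5/4, 9/5, 9/2, 12)
obs 3: x=4 → posterior Dirichlet(14/3, 5/4, 9/5, 9/2, 13)
obs 4: x=1 → posterior Dirichlet(14/3, 9/4, 9/5, 9/2, 13)
obs 5: x=0 → posterior Dirichlet(17/3, 9/4, 9/5, 9/2, 13)

k = 4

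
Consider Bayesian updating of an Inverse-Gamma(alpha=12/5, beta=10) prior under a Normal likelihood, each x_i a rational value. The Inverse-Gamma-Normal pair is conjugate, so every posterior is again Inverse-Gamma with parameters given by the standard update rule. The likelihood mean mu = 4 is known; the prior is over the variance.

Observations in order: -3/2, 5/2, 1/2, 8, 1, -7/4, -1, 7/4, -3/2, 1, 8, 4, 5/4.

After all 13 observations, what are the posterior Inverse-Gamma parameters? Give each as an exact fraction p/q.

obs 1: x=-3/2 → posterior Inverse-Gamma(29/10, 201/8)
obs 2: x=5/2 → posterior Inverse-Gamma(17/5, 105/4)
obs 3: x=1/2 → posterior Inverse-Gamma(39/10, 259/8)
obs 4: x=8 → posterior Inverse-Gamma(22/5, 323/8)
obs 5: x=1 → posterior Inverse-Gamma(49/10, 359/8)
obs 6: x=-7/4 → posterior Inverse-Gamma(27/5, 1965/32)
obs 7: x=-1 → posterior Inverse-Gamma(59/10, 2365/32)
obs 8: x=7/4 → posterior Inverse-Gamma(32/5, 1223/16)
obs 9: x=-3/2 → posterior Inverse-Gamma(69/10, 1465/16)
obs 10: x=1 → posterior Inverse-Gamma(37/5, 1537/16)
obs 11: x=8 → posterior Inverse-Gamma(79/10, 1665/16)
obs 12: x=4 → posterior Inverse-Gamma(42/5, 1665/16)
obs 13: x=5/4 → posterior Inverse-Gamma(89/10, 3451/32)

alpha=89/10, beta=3451/32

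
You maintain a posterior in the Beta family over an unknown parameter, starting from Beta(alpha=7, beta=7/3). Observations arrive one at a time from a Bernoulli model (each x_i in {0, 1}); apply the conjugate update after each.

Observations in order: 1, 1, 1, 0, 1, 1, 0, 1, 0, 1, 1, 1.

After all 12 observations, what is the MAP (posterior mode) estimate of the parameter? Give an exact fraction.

45/58

obs 1: x=1 → posterior Beta(8, 7/3)
obs 2: x=1 → posterior Beta(9, 7/3)
obs 3: x=1 → posterior Beta(10, 7/3)
obs 4: x=0 → posterior Beta(10, 10/3)
obs 5: x=1 → posterior Beta(11, 10/3)
obs 6: x=1 → posterior Beta(12, 10/3)
obs 7: x=0 → posterior Beta(12, 13/3)
obs 8: x=1 → posterior Beta(13, 13/3)
obs 9: x=0 → posterior Beta(13, 16/3)
obs 10: x=1 → posterior Beta(14, 16/3)
obs 11: x=1 → posterior Beta(15, 16/3)
obs 12: x=1 → posterior Beta(16, 16/3)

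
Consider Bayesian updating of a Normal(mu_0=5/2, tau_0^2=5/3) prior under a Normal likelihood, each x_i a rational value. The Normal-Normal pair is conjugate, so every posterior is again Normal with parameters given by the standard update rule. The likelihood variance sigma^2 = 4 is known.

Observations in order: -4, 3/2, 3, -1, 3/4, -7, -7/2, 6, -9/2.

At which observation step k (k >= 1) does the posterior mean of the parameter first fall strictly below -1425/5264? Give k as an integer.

k = 7

obs 1: x=-4 → posterior Normal(10/17, 20/17)
obs 2: x=3/2 → posterior Normal(35/44, 10/11)
obs 3: x=3 → posterior Normal(65/54, 20/27)
obs 4: x=-1 → posterior Normal(55/64, 5/8)
obs 5: x=3/4 → posterior Normal(125/148, 20/37)
obs 6: x=-7 → posterior Normal(-5/56, 10/21)
obs 7: x=-7/2 → posterior Normal(-85/188, 20/47)
obs 8: x=6 → posterior Normal(35/208, 5/13)
obs 9: x=-9/2 → posterior Normal(-55/228, 20/57)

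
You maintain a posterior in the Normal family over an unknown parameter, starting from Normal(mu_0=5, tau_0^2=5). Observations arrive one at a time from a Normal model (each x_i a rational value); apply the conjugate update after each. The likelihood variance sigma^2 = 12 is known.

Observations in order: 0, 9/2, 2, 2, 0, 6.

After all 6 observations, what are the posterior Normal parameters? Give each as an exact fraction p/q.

mu_0=265/84, tau_0^2=10/7

obs 1: x=0 → posterior Normal(60/17, 60/17)
obs 2: x=9/2 → posterior Normal(15/4, 30/11)
obs 3: x=2 → posterior Normal(185/54, 20/9)
obs 4: x=2 → posterior Normal(205/64, 15/8)
obs 5: x=0 → posterior Normal(205/74, 60/37)
obs 6: x=6 → posterior Normal(265/84, 10/7)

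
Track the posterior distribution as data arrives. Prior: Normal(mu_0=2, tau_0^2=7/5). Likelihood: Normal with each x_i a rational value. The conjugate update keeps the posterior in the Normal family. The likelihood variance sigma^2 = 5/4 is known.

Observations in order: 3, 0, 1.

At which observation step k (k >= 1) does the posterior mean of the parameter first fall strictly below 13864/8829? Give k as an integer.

k = 3

obs 1: x=3 → posterior Normal(134/53, 35/53)
obs 2: x=0 → posterior Normal(134/81, 35/81)
obs 3: x=1 → posterior Normal(162/109, 35/109)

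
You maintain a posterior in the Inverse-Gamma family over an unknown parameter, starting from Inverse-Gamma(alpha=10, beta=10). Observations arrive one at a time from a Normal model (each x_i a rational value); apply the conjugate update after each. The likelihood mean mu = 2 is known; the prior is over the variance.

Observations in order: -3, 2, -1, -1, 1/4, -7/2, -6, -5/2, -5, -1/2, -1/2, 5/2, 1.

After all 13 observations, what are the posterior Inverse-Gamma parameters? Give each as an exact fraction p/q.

alpha=33/2, beta=3893/32

obs 1: x=-3 → posterior Inverse-Gamma(21/2, 45/2)
obs 2: x=2 → posterior Inverse-Gamma(11, 45/2)
obs 3: x=-1 → posterior Inverse-Gamma(23/2, 27)
obs 4: x=-1 → posterior Inverse-Gamma(12, 63/2)
obs 5: x=1/4 → posterior Inverse-Gamma(25/2, 1057/32)
obs 6: x=-7/2 → posterior Inverse-Gamma(13, 1541/32)
obs 7: x=-6 → posterior Inverse-Gamma(27/2, 2565/32)
obs 8: x=-5/2 → posterior Inverse-Gamma(14, 2889/32)
obs 9: x=-5 → posterior Inverse-Gamma(29/2, 3673/32)
obs 10: x=-1/2 → posterior Inverse-Gamma(15, 3773/32)
obs 11: x=-1/2 → posterior Inverse-Gamma(31/2, 3873/32)
obs 12: x=5/2 → posterior Inverse-Gamma(16, 3877/32)
obs 13: x=1 → posterior Inverse-Gamma(33/2, 3893/32)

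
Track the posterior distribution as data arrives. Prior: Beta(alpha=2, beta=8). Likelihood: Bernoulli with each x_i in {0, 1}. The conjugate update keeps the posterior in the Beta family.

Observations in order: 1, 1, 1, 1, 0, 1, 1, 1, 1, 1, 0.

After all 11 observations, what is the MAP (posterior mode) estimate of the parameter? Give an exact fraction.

obs 1: x=1 → posterior Beta(3, 8)
obs 2: x=1 → posterior Beta(4, 8)
obs 3: x=1 → posterior Beta(5, 8)
obs 4: x=1 → posterior Beta(6, 8)
obs 5: x=0 → posterior Beta(6, 9)
obs 6: x=1 → posterior Beta(7, 9)
obs 7: x=1 → posterior Beta(8, 9)
obs 8: x=1 → posterior Beta(9, 9)
obs 9: x=1 → posterior Beta(10, 9)
obs 10: x=1 → posterior Beta(11, 9)
obs 11: x=0 → posterior Beta(11, 10)

10/19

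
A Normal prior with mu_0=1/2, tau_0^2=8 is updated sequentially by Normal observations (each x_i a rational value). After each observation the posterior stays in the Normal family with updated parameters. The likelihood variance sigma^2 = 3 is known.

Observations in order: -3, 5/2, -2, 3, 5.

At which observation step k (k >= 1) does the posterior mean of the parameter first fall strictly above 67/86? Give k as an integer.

k = 5

obs 1: x=-3 → posterior Normal(-45/22, 24/11)
obs 2: x=5/2 → posterior Normal(-5/38, 24/19)
obs 3: x=-2 → posterior Normal(-37/54, 8/9)
obs 4: x=3 → posterior Normal(11/70, 24/35)
obs 5: x=5 → posterior Normal(91/86, 24/43)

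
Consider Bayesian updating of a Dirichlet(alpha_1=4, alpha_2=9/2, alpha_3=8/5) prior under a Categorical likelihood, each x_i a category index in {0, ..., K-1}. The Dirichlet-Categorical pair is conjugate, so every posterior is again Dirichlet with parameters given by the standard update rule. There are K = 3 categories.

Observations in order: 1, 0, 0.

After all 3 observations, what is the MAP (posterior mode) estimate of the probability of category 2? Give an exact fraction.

obs 1: x=1 → posterior Dirichlet(4, 11/2, 8/5)
obs 2: x=0 → posterior Dirichlet(5, 11/2, 8/5)
obs 3: x=0 → posterior Dirichlet(6, 11/2, 8/5)

6/101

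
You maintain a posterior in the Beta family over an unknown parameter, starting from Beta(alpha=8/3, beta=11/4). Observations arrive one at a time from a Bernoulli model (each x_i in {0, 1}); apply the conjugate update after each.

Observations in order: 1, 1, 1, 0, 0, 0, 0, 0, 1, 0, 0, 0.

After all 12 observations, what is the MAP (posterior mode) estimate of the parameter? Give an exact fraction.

obs 1: x=1 → posterior Beta(11/3, 11/4)
obs 2: x=1 → posterior Beta(14/3, 11/4)
obs 3: x=1 → posterior Beta(17/3, 11/4)
obs 4: x=0 → posterior Beta(17/3, 15/4)
obs 5: x=0 → posterior Beta(17/3, 19/4)
obs 6: x=0 → posterior Beta(17/3, 23/4)
obs 7: x=0 → posterior Beta(17/3, 27/4)
obs 8: x=0 → posterior Beta(17/3, 31/4)
obs 9: x=1 → posterior Beta(20/3, 31/4)
obs 10: x=0 → posterior Beta(20/3, 35/4)
obs 11: x=0 → posterior Beta(20/3, 39/4)
obs 12: x=0 → posterior Beta(20/3, 43/4)

68/185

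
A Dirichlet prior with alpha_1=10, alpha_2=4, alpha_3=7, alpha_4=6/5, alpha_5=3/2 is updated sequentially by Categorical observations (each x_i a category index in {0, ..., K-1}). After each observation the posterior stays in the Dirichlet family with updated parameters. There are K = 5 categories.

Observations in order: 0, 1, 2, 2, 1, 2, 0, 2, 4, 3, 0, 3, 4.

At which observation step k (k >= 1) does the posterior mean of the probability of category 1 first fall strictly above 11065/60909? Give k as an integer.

obs 1: x=0 → posterior Dirichlet(11, 4, 7, 6/5, 3/2)
obs 2: x=1 → posterior Dirichlet(11, 5, 7, 6/5, 3/2)
obs 3: x=2 → posterior Dirichlet(11, 5, 8, 6/5, 3/2)
obs 4: x=2 → posterior Dirichlet(11, 5, 9, 6/5, 3/2)
obs 5: x=1 → posterior Dirichlet(11, 6, 9, 6/5, 3/2)
obs 6: x=2 → posterior Dirichlet(11, 6, 10, 6/5, 3/2)
obs 7: x=0 → posterior Dirichlet(12, 6, 10, 6/5, 3/2)
obs 8: x=2 → posterior Dirichlet(12, 6, 11, 6/5, 3/2)
obs 9: x=4 → posterior Dirichlet(12, 6, 11, 6/5, 5/2)
obs 10: x=3 → posterior Dirichlet(12, 6, 11, 11/5, 5/2)
obs 11: x=0 → posterior Dirichlet(13, 6, 11, 11/5, 5/2)
obs 12: x=3 → posterior Dirichlet(13, 6, 11, 16/5, 5/2)
obs 13: x=4 → posterior Dirichlet(13, 6, 11, 16/5, 7/2)

k = 2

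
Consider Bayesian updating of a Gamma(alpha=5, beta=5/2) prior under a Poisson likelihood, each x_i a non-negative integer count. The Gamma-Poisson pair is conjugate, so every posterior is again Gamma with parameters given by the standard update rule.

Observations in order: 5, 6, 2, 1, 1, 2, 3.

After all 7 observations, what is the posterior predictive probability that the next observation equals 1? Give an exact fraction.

obs 1: x=5 → posterior Gamma(10, 7/2)
obs 2: x=6 → posterior Gamma(16, 9/2)
obs 3: x=2 → posterior Gamma(18, 11/2)
obs 4: x=1 → posterior Gamma(19, 13/2)
obs 5: x=1 → posterior Gamma(20, 15/2)
obs 6: x=2 → posterior Gamma(22, 17/2)
obs 7: x=3 → posterior Gamma(25, 19/2)

4653824784412804476830480514024950/23861715484377209601555171628930521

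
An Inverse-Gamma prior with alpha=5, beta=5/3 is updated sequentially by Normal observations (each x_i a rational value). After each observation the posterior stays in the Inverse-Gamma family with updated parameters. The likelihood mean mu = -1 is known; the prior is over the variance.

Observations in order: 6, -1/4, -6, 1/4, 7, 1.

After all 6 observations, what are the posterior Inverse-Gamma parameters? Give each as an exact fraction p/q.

obs 1: x=6 → posterior Inverse-Gamma(11/2, 157/6)
obs 2: x=-1/4 → posterior Inverse-Gamma(6, 2539/96)
obs 3: x=-6 → posterior Inverse-Gamma(13/2, 3739/96)
obs 4: x=1/4 → posterior Inverse-Gamma(7, 1907/48)
obs 5: x=7 → posterior Inverse-Gamma(15/2, 3443/48)
obs 6: x=1 → posterior Inverse-Gamma(8, 3539/48)

alpha=8, beta=3539/48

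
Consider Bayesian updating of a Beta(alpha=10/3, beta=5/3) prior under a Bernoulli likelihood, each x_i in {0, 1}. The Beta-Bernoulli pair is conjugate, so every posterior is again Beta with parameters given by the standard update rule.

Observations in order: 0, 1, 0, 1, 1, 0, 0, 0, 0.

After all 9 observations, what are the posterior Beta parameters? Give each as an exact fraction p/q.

obs 1: x=0 → posterior Beta(10/3, 8/3)
obs 2: x=1 → posterior Beta(13/3, 8/3)
obs 3: x=0 → posterior Beta(13/3, 11/3)
obs 4: x=1 → posterior Beta(16/3, 11/3)
obs 5: x=1 → posterior Beta(19/3, 11/3)
obs 6: x=0 → posterior Beta(19/3, 14/3)
obs 7: x=0 → posterior Beta(19/3, 17/3)
obs 8: x=0 → posterior Beta(19/3, 20/3)
obs 9: x=0 → posterior Beta(19/3, 23/3)

alpha=19/3, beta=23/3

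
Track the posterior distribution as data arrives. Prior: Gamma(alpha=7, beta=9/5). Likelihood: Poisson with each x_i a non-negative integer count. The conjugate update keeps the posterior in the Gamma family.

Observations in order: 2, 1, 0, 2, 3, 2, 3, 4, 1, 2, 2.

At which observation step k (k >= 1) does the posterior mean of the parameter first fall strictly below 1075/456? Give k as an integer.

obs 1: x=2 → posterior Gamma(9, 14/5)
obs 2: x=1 → posterior Gamma(10, 19/5)
obs 3: x=0 → posterior Gamma(10, 24/5)
obs 4: x=2 → posterior Gamma(12, 29/5)
obs 5: x=3 → posterior Gamma(15, 34/5)
obs 6: x=2 → posterior Gamma(17, 39/5)
obs 7: x=3 → posterior Gamma(20, 44/5)
obs 8: x=4 → posterior Gamma(24, 49/5)
obs 9: x=1 → posterior Gamma(25, 54/5)
obs 10: x=2 → posterior Gamma(27, 59/5)
obs 11: x=2 → posterior Gamma(29, 64/5)

k = 3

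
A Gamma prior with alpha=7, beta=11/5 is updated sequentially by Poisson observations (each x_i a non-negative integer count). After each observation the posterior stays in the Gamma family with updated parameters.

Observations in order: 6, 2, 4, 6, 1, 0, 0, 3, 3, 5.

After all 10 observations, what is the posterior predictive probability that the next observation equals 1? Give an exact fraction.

211045270349751634045017188179173207669447717035574134375520697166885/1388895435352903806694380714081244868409279367798644326281793708752896

obs 1: x=6 → posterior Gamma(13, 16/5)
obs 2: x=2 → posterior Gamma(15, 21/5)
obs 3: x=4 → posterior Gamma(19, 26/5)
obs 4: x=6 → posterior Gamma(25, 31/5)
obs 5: x=1 → posterior Gamma(26, 36/5)
obs 6: x=0 → posterior Gamma(26, 41/5)
obs 7: x=0 → posterior Gamma(26, 46/5)
obs 8: x=3 → posterior Gamma(29, 51/5)
obs 9: x=3 → posterior Gamma(32, 56/5)
obs 10: x=5 → posterior Gamma(37, 61/5)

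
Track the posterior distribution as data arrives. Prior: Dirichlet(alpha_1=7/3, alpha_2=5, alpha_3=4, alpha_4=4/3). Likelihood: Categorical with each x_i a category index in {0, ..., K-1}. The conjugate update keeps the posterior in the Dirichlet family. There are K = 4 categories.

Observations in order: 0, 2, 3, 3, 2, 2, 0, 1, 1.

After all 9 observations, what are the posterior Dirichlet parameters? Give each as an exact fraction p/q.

obs 1: x=0 → posterior Dirichlet(10/3, 5, 4, 4/3)
obs 2: x=2 → posterior Dirichlet(10/3, 5, 5, 4/3)
obs 3: x=3 → posterior Dirichlet(10/3, 5, 5, 7/3)
obs 4: x=3 → posterior Dirichlet(10/3, 5, 5, 10/3)
obs 5: x=2 → posterior Dirichlet(10/3, 5, 6, 10/3)
obs 6: x=2 → posterior Dirichlet(10/3, 5, 7, 10/3)
obs 7: x=0 → posterior Dirichlet(13/3, 5, 7, 10/3)
obs 8: x=1 → posterior Dirichlet(13/3, 6, 7, 10/3)
obs 9: x=1 → posterior Dirichlet(13/3, 7, 7, 10/3)

alpha_1=13/3, alpha_2=7, alpha_3=7, alpha_4=10/3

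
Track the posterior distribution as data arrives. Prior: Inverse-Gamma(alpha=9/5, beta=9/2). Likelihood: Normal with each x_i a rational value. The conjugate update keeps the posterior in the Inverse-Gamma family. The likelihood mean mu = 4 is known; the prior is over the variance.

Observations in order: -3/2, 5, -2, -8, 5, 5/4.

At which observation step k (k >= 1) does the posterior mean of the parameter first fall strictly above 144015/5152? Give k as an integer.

obs 1: x=-3/2 → posterior Inverse-Gamma(23/10, 157/8)
obs 2: x=5 → posterior Inverse-Gamma(14/5, 161/8)
obs 3: x=-2 → posterior Inverse-Gamma(33/10, 305/8)
obs 4: x=-8 → posterior Inverse-Gamma(19/5, 881/8)
obs 5: x=5 → posterior Inverse-Gamma(43/10, 885/8)
obs 6: x=5/4 → posterior Inverse-Gamma(24/5, 3661/32)

k = 4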